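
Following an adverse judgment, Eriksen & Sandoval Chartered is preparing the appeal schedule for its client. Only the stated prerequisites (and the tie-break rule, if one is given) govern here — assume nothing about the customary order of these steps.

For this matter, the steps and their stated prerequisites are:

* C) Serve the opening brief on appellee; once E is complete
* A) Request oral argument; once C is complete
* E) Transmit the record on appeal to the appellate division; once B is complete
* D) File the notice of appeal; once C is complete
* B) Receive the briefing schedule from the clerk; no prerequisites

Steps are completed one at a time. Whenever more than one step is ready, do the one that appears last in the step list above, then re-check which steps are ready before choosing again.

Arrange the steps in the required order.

Only B has no prerequisites, so it is first.
E needed B, now all done → E.
That leaves C as the only ready step → C.
Ready: D and A. D is listed later → D.
A needed C, now all done → A.

B E C D A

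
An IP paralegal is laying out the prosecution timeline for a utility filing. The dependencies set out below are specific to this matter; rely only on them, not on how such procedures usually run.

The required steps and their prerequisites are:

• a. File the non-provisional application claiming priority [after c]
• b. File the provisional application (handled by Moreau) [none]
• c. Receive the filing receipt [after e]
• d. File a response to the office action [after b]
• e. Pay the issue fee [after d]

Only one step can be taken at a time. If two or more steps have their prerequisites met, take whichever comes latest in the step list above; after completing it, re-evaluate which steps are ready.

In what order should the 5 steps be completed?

b has no prerequisites → b first.
d needed b, now all done → d.
That leaves e as the only ready step → e.
That leaves c as the only ready step → c.
Next only a has its prerequisites met → a.

b → d → e → c → a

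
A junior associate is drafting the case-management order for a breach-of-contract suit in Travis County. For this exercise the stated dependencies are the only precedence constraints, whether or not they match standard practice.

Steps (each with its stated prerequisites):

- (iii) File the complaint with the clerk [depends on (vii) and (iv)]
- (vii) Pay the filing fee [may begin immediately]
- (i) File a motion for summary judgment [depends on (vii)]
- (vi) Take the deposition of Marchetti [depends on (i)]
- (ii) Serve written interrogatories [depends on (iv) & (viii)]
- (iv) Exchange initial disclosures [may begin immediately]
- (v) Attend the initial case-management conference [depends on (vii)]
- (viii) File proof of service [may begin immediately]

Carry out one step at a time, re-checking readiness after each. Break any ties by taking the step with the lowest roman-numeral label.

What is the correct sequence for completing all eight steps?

(iv), (vii) and (viii) have no prerequisites; (iv) has the earlier label, so (iv) is first.
(vii) and (viii) are both available; (vii) has the earlier label → (vii).
(i), (iii) and (v) now also ready, so the ready set is {(i), (iii), (v), (viii)}; (i) has the earlier label → (i).
(vi) now also ready, so the ready set is {(iii), (v), (vi), (viii)}; (iii) has the earlier label → (iii).
Ready: (v), (vi) and (viii). (v) has the earlier label → (v).
Ready: (vi) and (viii). (vi) has the earlier label → (vi).
That leaves (viii) as the only ready step → (viii).
That leaves (ii) as the only ready step → (ii).

(iv), (vii), (i), (iii), (v), (vi), (viii), (ii)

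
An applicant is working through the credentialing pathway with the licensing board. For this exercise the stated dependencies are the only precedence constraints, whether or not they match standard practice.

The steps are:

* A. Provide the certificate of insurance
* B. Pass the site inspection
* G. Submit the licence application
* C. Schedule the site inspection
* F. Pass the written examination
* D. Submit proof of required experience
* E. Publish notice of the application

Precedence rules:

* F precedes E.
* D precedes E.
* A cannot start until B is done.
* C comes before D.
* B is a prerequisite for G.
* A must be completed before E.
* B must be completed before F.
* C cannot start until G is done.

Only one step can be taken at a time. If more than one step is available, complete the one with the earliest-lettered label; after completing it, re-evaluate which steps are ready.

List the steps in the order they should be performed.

B is the only step with nothing outstanding, so it goes first.
Ready: A, F and G. A has the earlier label → A.
F and G are both available; F has the earlier label → F.
Next only G has its prerequisites met → G.
C needed G, now all done → C.
D needed C, now all done → D.
E needed A, D and F, now all done → E.

B → A → F → G → C → D → E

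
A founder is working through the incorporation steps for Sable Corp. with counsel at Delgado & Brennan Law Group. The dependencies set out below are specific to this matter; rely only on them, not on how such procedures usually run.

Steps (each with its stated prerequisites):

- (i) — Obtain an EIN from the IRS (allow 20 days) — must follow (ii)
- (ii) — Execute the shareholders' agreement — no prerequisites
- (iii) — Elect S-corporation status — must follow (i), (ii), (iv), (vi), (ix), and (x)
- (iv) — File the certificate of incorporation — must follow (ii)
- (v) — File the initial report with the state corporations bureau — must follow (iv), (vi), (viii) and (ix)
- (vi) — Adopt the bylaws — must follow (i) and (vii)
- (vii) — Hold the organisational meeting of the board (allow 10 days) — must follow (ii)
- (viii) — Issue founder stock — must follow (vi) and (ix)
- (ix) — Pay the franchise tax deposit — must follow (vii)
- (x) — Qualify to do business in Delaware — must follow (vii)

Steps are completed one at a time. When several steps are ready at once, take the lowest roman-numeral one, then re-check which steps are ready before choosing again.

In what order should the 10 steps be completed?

(ii) (i) (iv) (vii) (vi) (ix) (viii) (v) (x) (iii)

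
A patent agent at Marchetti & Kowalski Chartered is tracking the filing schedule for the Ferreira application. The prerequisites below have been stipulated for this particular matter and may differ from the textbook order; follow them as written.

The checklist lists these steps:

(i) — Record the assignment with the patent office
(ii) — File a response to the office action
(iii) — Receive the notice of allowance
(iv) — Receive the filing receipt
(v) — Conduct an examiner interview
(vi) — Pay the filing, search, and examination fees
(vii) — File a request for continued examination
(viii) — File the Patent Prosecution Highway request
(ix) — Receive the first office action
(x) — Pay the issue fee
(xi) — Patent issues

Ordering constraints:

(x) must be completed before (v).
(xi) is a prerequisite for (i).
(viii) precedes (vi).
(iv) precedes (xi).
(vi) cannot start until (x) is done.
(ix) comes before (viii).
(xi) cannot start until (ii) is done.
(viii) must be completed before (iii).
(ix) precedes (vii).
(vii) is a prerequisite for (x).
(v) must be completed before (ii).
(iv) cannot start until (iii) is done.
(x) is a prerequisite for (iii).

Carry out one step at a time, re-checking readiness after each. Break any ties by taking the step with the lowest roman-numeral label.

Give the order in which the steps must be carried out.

(ix) → (vii) → (viii) → (x) → (iii) → (iv) → (v) → (ii) → (vi) → (xi) → (i)

Only (ix) has no prerequisites, so it is first.
Ready: (vii) and (viii). (vii) has the earlier label → (vii).
(x) now also ready, so the ready set is {(viii), (x)}; (viii) has the earlier label → (viii).
(x) is the only step now ready → (x).
Now (iii), (v) and (vi) have their prerequisites met. (iii) has the earlier label, so (iii) next.
(iv), (v) and (vi) are all available; (iv) has the earlier label → (iv).
Now (v) and (vi) have their prerequisites met. (v) has the earlier label, so (v) next.
(ii) and (vi) are both available; (ii) has the earlier label → (ii).
Ready: (vi) and (xi). (vi) has the earlier label → (vi).
(xi) needed (ii) and (iv), now all done → (xi).
(i) needed (xi), now all done → (i).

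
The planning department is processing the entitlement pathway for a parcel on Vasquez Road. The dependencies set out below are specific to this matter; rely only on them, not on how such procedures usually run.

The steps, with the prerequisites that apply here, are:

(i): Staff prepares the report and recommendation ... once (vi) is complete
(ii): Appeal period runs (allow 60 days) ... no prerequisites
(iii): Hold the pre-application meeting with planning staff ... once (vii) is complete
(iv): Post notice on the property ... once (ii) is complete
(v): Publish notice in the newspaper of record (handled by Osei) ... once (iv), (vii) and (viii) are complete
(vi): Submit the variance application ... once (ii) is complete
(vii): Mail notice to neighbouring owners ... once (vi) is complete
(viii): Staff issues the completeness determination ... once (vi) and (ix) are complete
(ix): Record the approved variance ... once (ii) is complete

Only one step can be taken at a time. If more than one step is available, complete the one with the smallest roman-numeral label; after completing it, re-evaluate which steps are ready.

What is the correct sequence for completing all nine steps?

(ii) has no prerequisites → (ii) first.
Now (iv), (vi) and (ix) have their prerequisites met. (iv) has the earlier label, so (iv) next.
Now (vi) and (ix) have their prerequisites met. (vi) has the earlier label, so (vi) next.
(i) and (vii) now also ready, so the ready set is {(i), (vii), (ix)}; (i) has the earlier label → (i).
(vii) and (ix) are both available; (vii) has the earlier label → (vii).
(iii) now also ready, so the ready set is {(iii), (ix)}; (iii) has the earlier label → (iii).
That leaves (ix) as the only ready step → (ix).
That leaves (viii) as the only ready step → (viii).
(v) needed (iv), (vii) and (viii), now all done → (v).

(ii) → (iv) → (vi) → (i) → (vii) → (iii) → (ix) → (viii) → (v)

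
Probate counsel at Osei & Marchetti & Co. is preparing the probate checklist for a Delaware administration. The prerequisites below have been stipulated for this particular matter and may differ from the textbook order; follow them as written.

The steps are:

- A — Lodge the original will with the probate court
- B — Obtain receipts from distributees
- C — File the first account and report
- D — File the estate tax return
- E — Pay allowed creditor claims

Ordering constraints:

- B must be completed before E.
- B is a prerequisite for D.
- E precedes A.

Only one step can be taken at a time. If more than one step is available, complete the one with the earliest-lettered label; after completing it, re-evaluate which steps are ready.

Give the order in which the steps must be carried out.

Nothing is required for B and C. B has the earlier label → B first.
D and E now also ready, so the ready set is {C, D, E}; C has the earlier label → C.
D and E are both available; D has the earlier label → D.
E needed B, now all done → E.
A needed E, now all done → A.

B, C, D, E, A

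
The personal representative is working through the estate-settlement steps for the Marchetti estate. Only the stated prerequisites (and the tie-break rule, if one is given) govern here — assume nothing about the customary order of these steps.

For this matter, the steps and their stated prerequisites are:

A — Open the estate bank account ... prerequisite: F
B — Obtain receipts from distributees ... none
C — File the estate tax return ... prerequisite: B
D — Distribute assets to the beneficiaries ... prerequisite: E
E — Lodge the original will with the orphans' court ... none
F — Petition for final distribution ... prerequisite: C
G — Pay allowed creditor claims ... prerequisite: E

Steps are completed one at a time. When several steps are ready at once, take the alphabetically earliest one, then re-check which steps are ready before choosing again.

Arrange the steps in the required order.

B → C → E → D → F → A → G

Nothing is required for B and E. B has the earlier label → B first.
C now also ready, so the ready set is {C, E}; C has the earlier label → C.
F now also ready, so the ready set is {E, F}; E has the earlier label → E.
D and G now also ready, so the ready set is {D, F, G}; D has the earlier label → D.
F and G are both available; F has the earlier label → F.
A now also ready, so the ready set is {A, G}; A has the earlier label → A.
Next only G has its prerequisites met → G.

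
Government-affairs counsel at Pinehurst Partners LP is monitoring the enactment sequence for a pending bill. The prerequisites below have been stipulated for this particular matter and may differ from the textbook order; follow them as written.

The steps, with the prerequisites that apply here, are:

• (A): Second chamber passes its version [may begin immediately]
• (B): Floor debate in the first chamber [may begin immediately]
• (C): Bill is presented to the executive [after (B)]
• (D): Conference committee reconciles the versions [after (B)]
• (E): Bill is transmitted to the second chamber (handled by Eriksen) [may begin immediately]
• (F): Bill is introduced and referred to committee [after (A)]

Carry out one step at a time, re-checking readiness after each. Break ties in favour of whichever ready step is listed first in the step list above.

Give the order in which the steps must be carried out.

Nothing is required for (A), (B) and (E). (A) is listed earlier → (A) first.
(F) now also ready, so the ready set is {(B), (E), (F)}; (B) is listed earlier → (B).
Ready: (C), (D), (E) and (F). (C) is listed earlier → (C).
Ready: (D), (E) and (F). (D) is listed earlier → (D).
Now (E) and (F) have their prerequisites met. (E) is listed earlier, so (E) next.
(F) needed (A), now all done → (F).

(A), (B), (C), (D), (E), (F)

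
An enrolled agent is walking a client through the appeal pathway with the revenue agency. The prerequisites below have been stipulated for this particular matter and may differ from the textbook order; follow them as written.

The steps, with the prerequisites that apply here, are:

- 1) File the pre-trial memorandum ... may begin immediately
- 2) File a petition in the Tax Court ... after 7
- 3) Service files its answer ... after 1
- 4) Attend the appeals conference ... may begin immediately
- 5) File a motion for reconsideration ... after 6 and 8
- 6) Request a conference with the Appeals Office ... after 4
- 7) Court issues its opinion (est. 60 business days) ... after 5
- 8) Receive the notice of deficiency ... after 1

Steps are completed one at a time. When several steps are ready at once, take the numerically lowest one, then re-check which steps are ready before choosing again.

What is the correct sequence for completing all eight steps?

1 and 4 have no prerequisites; 1 has the earlier label, so 1 is first.
3 and 8 now also ready, so the ready set is {3, 4, 8}; 3 has the earlier label → 3.
4 and 8 are both available; 4 has the earlier label → 4.
6 and 8 are both available; 6 has the earlier label → 6.
8 needed 1, now all done → 8.
5 needed 6 and 8, now all done → 5.
That leaves 7 as the only ready step → 7.
Next only 2 has its prerequisites met → 2.

1, 3, 4, 6, 8, 5, 7, 2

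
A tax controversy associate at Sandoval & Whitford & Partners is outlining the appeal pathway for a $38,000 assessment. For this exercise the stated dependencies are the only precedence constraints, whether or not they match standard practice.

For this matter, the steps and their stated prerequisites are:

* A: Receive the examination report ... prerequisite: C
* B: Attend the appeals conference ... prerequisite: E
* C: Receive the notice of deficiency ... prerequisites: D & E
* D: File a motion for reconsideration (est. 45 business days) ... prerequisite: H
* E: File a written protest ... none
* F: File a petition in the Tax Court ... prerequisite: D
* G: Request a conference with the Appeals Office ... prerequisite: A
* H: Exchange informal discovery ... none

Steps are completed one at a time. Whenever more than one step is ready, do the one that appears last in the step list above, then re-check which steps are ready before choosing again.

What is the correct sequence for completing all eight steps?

H → E → D → F → C → B → A → G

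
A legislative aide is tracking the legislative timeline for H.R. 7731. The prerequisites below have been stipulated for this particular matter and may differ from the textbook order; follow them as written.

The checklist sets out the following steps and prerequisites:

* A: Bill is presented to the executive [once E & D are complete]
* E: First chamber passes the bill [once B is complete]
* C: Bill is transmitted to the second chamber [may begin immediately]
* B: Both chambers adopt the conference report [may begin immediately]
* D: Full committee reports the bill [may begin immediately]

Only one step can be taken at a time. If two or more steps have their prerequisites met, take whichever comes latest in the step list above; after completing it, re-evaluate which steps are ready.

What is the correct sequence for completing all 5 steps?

D, B and C have no prerequisites; D is listed later, so D is first.
B and C are both available; B is listed later → B.
Now C and E have their prerequisites met. C is listed later, so C next.
E needed B, now all done → E.
A needed D and E, now all done → A.

D B C E A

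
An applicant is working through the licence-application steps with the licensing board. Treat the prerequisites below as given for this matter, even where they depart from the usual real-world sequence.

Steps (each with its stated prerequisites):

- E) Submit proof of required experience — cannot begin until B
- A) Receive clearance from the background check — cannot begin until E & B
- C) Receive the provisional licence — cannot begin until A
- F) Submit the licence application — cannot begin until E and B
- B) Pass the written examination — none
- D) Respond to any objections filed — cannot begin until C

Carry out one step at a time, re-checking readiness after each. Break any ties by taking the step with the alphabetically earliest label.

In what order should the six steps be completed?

B E A C D F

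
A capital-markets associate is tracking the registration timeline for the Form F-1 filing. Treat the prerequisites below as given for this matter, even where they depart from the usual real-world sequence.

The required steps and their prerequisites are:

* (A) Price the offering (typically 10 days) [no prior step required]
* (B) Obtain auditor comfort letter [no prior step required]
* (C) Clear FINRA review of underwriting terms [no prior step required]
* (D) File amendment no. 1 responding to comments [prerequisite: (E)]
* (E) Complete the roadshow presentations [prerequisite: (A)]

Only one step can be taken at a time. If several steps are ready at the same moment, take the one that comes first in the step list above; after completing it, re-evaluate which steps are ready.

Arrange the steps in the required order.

Nothing is required for (A), (B) and (C). (A) is listed earlier → (A) first.
(E) now also ready, so the ready set is {(B), (C), (E)}; (B) is listed earlier → (B).
Ready: (C) and (E). (C) is listed earlier → (C).
(E) is the only step now ready → (E).
(D) needed (E), now all done → (D).

(A) → (B) → (C) → (E) → (D)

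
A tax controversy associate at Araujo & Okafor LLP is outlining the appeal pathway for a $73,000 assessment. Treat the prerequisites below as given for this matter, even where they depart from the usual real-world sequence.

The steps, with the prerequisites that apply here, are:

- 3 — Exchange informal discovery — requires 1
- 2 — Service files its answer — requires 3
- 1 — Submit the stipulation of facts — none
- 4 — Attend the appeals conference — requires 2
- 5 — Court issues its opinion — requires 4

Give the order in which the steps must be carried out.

Only 1 has no prerequisites, so it is first.
3 needed 1, now all done → 3.
2 needed 3, now all done → 2.
That leaves 4 as the only ready step → 4.
5 needed 4, now all done → 5.

1 → 3 → 2 → 4 → 5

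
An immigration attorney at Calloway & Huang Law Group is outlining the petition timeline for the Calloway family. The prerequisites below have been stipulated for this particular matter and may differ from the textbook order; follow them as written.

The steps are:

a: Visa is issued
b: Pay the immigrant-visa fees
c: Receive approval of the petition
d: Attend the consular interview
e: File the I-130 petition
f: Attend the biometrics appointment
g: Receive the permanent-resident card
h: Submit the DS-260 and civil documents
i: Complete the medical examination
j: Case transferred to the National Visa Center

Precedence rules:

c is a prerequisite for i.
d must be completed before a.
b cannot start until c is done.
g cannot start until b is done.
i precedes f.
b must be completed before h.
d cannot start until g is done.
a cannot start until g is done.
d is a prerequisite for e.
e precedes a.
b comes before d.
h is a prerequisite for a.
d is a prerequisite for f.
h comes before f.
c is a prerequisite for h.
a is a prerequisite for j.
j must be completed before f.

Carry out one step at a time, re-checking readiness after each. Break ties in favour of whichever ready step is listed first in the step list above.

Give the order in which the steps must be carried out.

Only c has no prerequisites, so it is first.
Now b and i have their prerequisites met. b is listed earlier, so b next.
g, h and i are all available; g is listed earlier → g.
d now also ready, so the ready set is {d, h, i}; d is listed earlier → d.
e, h and i are all available; e is listed earlier → e.
Ready: h and i. h is listed earlier → h.
a now also ready, so the ready set is {a, i}; a is listed earlier → a.
j now also ready, so the ready set is {i, j}; i is listed earlier → i.
j needed a, now all done → j.
That leaves f as the only ready step → f.

c, b, g, d, e, h, a, i, j, f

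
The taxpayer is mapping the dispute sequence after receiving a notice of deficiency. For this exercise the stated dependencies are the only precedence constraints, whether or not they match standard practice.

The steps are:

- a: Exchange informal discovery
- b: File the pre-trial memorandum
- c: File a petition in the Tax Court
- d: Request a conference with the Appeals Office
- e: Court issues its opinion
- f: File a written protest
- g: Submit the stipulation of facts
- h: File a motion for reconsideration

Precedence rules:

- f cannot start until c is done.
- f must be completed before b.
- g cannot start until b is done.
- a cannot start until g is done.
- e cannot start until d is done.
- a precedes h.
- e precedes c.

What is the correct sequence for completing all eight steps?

d, e, c, f, b, g, a, h

d is the only step with nothing outstanding, so it goes first.
e needed d, now all done → e.
That leaves c as the only ready step → c.
Next only f has its prerequisites met → f.
That leaves b as the only ready step → b.
Next only g has its prerequisites met → g.
a needed g, now all done → a.
That leaves h as the only ready step → h.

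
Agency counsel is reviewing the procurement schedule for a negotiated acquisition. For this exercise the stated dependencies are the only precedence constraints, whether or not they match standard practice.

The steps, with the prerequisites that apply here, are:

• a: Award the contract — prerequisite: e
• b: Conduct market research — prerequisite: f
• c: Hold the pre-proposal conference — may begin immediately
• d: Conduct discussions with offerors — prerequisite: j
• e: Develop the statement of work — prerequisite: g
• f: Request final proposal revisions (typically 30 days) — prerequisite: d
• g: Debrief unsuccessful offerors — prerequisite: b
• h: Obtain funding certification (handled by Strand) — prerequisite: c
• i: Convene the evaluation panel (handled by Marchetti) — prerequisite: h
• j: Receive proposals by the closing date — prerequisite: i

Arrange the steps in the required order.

c is the only step with nothing outstanding, so it goes first.
That leaves h as the only ready step → h.
That leaves i as the only ready step → i.
j is the only step now ready → j.
Next only d has its prerequisites met → d.
f is the only step now ready → f.
b needed f, now all done → b.
g needed b, now all done → g.
e is the only step now ready → e.
a needed e, now all done → a.

c, h, i, j, d, f, b, g, e, a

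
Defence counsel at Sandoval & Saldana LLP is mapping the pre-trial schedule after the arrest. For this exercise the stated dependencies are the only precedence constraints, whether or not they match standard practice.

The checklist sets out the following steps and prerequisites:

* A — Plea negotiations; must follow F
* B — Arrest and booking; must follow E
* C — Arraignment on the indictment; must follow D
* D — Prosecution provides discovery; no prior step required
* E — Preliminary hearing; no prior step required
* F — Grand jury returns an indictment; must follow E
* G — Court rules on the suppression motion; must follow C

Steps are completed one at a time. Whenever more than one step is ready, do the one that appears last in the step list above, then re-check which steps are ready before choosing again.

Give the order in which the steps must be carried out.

E, F, D, C, G, B, A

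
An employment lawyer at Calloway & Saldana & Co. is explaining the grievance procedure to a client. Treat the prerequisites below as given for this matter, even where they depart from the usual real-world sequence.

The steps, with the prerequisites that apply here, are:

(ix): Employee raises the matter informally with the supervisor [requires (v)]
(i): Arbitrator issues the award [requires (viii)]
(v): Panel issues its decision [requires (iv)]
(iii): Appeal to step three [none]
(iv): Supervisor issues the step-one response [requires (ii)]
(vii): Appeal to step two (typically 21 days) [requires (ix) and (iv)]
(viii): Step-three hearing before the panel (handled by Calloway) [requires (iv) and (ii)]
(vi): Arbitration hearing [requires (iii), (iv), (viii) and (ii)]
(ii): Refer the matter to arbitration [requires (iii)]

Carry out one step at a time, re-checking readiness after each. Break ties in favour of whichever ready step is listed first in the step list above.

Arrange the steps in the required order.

(iii) is the only step with nothing outstanding, so it goes first.
That leaves (ii) as the only ready step → (ii).
Next only (iv) has its prerequisites met → (iv).
(v) and (viii) are both available; (v) is listed earlier → (v).
Ready: (ix) and (viii). (ix) is listed earlier → (ix).
Now (vii) and (viii) have their prerequisites met. (vii) is listed earlier, so (vii) next.
(viii) needed (iv) and (ii), now all done → (viii).
Now (i) and (vi) have their prerequisites met. (i) is listed earlier, so (i) next.
(vi) is the only step now ready → (vi).

(iii) (ii) (iv) (v) (ix) (vii) (viii) (i) (vi)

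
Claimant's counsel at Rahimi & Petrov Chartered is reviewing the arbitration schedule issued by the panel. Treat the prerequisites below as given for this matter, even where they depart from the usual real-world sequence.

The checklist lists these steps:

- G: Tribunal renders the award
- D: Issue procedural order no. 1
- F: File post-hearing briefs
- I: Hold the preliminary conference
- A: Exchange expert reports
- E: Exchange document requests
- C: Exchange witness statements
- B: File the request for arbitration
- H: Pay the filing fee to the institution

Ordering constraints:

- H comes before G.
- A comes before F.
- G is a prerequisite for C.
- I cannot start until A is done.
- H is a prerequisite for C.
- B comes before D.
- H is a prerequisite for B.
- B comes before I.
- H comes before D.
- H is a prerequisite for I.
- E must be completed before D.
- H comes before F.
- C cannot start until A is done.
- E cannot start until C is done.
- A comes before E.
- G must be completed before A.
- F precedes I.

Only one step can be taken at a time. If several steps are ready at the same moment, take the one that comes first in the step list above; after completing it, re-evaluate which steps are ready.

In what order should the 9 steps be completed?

H, G, A, F, C, E, B, D, I

H has no prerequisites → H first.
Ready: G and B. G is listed earlier → G.
Ready: A and B. A is listed earlier → A.
Ready: F, C and B. F is listed earlier → F.
Now C and B have their prerequisites met. C is listed earlier, so C next.
E and B are both available; E is listed earlier → E.
B needed H, now all done → B.
D and I are both available; D is listed earlier → D.
That leaves I as the only ready step → I.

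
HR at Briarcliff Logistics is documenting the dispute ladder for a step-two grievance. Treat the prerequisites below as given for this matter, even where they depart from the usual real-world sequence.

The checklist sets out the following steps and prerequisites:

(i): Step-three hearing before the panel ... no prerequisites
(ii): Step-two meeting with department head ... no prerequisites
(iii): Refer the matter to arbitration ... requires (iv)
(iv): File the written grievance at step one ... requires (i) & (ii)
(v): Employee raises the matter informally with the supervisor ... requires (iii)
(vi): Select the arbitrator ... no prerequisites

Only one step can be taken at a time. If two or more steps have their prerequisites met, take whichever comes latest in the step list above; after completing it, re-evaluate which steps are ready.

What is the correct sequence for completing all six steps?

(vi) (ii) (i) (iv) (iii) (v)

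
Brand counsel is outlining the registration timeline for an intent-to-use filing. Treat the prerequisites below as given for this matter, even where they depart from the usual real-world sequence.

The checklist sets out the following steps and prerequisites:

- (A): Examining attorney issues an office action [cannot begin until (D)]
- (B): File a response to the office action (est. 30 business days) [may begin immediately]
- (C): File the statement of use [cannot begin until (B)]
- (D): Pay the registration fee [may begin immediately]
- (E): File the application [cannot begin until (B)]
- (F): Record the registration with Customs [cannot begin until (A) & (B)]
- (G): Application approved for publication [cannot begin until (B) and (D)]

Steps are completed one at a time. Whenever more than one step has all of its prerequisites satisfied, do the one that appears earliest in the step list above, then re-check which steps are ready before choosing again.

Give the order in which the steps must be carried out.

(B) → (C) → (D) → (A) → (E) → (F) → (G)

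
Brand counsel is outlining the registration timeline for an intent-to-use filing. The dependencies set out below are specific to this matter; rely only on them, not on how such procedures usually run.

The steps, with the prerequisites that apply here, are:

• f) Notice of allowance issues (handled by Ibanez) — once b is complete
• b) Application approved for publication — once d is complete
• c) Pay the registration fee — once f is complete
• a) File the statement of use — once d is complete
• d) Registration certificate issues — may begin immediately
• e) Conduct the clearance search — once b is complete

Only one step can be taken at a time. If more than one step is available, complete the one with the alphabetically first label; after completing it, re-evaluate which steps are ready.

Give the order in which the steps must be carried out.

d, a, b, e, f, c

Only d has no prerequisites, so it is first.
Ready: a and b. a has the earlier label → a.
That leaves b as the only ready step → b.
Ready: e and f. e has the earlier label → e.
f needed b, now all done → f.
c needed f, now all done → c.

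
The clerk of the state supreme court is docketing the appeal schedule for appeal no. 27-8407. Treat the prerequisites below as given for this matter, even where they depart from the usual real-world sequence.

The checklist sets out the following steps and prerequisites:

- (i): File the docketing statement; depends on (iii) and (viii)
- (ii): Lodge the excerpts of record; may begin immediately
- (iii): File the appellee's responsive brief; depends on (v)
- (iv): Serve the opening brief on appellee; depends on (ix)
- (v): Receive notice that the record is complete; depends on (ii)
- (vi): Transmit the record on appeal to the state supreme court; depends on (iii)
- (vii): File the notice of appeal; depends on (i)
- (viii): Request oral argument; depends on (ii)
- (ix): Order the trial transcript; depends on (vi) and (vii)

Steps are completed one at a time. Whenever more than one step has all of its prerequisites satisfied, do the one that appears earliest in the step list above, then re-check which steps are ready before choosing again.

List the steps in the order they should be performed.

(ii) is the only step with nothing outstanding, so it goes first.
Now (v) and (viii) have their prerequisites met. (v) is listed earlier, so (v) next.
Now (iii) and (viii) have their prerequisites met. (iii) is listed earlier, so (iii) next.
Ready: (vi) and (viii). (vi) is listed earlier → (vi).
(viii) needed (ii), now all done → (viii).
(i) needed (iii) and (viii), now all done → (i).
That leaves (vii) as the only ready step → (vii).
Next only (ix) has its prerequisites met → (ix).
That leaves (iv) as the only ready step → (iv).

(ii), (v), (iii), (vi), (viii), (i), (vii), (ix), (iv)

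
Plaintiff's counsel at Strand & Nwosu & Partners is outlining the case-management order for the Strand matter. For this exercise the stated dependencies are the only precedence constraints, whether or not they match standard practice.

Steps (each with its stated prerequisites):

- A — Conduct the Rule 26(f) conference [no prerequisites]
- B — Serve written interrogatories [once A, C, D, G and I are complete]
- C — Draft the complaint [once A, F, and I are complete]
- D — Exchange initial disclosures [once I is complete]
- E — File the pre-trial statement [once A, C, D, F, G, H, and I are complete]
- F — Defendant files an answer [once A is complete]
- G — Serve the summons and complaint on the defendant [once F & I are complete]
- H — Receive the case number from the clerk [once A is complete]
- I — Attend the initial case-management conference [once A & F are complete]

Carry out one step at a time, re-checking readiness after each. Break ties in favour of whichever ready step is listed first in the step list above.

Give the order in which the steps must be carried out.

A has no prerequisites → A first.
Ready: F and H. F is listed earlier → F.
I now also ready, so the ready set is {H, I}; H is listed earlier → H.
I needed A and F, now all done → I.
C, D and G are all available; C is listed earlier → C.
D and G are both available; D is listed earlier → D.
Next only G has its prerequisites met → G.
B and E are both available; B is listed earlier → B.
E needed A, C, D, F, G, H and I, now all done → E.

A, F, H, I, C, D, G, B, E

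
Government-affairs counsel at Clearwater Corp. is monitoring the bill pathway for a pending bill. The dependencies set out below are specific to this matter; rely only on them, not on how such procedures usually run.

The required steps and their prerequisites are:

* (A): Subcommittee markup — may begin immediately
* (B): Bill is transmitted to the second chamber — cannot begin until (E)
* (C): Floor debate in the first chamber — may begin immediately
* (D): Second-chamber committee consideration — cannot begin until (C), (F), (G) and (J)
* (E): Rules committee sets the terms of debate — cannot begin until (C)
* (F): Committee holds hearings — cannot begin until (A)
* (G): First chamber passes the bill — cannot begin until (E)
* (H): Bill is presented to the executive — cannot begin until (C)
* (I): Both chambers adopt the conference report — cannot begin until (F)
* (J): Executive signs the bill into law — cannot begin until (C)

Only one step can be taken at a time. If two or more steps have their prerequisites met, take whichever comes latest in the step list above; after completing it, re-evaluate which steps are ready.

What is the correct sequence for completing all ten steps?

(C), (J), (H), (E), (G), (B), (A), (F), (I), (D)

Nothing is required for (C) and (A). (C) is listed later → (C) first.
(J), (H) and (E) now also ready, so the ready set is {(J), (H), (E), (A)}; (J) is listed later → (J).
Ready: (H), (E) and (A). (H) is listed later → (H).
Now (E) and (A) have their prerequisites met. (E) is listed later, so (E) next.
Ready: (G), (B) and (A). (G) is listed later → (G).
(B) and (A) are both available; (B) is listed later → (B).
Next only (A) has its prerequisites met → (A).
Next only (F) has its prerequisites met → (F).
Now (I) and (D) have their prerequisites met. (I) is listed later, so (I) next.
(D) needed (J), (G), (F) and (C), now all done → (D).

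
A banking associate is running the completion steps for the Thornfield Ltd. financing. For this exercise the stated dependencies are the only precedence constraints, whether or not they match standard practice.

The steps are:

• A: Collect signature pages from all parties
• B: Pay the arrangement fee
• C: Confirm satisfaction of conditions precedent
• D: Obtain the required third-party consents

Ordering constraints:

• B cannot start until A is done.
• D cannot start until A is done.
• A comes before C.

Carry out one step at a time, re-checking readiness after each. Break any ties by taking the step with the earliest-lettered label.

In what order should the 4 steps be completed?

A has no prerequisites → A first.
B, C and D are all available; B has the earlier label → B.
Now C and D have their prerequisites met. C has the earlier label, so C next.
Next only D has its prerequisites met → D.

A, B, C, D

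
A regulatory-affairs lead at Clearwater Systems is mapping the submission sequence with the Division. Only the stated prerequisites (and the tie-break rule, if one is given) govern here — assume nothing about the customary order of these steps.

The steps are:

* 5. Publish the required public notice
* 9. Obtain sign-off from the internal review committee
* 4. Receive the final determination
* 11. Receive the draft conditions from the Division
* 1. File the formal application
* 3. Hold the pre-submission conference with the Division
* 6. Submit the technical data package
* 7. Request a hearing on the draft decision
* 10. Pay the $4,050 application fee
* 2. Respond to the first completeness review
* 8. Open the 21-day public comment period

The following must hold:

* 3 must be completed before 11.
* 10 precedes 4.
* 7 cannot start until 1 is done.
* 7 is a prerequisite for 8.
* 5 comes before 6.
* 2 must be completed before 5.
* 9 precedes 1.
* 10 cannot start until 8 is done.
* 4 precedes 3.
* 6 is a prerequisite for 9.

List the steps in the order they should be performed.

2, 5, 6, 9, 1, 7, 8, 10, 4, 3, 11

2 has no prerequisites → 2 first.
5 needed 2, now all done → 5.
That leaves 6 as the only ready step → 6.
9 is the only step now ready → 9.
Next only 1 has its prerequisites met → 1.
7 needed 1, now all done → 7.
Next only 8 has its prerequisites met → 8.
That leaves 10 as the only ready step → 10.
Next only 4 has its prerequisites met → 4.
Next only 3 has its prerequisites met → 3.
Next only 11 has its prerequisites met → 11.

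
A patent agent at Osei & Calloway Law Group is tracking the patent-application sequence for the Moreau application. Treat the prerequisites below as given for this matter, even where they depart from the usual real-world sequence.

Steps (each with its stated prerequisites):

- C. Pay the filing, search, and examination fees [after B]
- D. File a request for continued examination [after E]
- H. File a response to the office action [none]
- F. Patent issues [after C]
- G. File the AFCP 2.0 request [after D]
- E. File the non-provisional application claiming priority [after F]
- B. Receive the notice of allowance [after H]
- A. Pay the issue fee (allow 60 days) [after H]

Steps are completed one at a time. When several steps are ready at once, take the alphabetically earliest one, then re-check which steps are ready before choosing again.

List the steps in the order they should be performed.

Only H has no prerequisites, so it is first.
Now A and B have their prerequisites met. A has the earlier label, so A next.
B needed H, now all done → B.
C is the only step now ready → C.
That leaves F as the only ready step → F.
That leaves E as the only ready step → E.
Next only D has its prerequisites met → D.
G needed D, now all done → G.

H A B C F E D G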